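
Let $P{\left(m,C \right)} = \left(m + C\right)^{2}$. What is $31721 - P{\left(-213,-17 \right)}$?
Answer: $-21179$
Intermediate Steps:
$P{\left(m,C \right)} = \left(C + m\right)^{2}$
$31721 - P{\left(-213,-17 \right)} = 31721 - \left(-17 - 213\right)^{2} = 31721 - \left(-230\right)^{2} = 31721 - 52900 = -21179$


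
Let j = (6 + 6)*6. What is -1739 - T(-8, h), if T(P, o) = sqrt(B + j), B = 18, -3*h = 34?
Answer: -1739 - 3*sqrt(10) ≈ -1748.5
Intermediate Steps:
h = -34/3 (h = -1/3*34 = -34/3 ≈ -11.333)
j = 72 (j = 12*6 = 72)
T(P, o) = 3*sqrt(10) (T(P, o) = sqrt(18 + 72) = sqrt(90) = 3*sqrt(10))
-1739 - T(-8, h) = -1739 - 3*sqrt(10)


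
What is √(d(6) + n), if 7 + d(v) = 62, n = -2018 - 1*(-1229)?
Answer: I*√734 ≈ 27.092*I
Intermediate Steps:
n = -789 (n = -2018 + 1229 = -789)
d(v) = 55 (d(v) = -7 + 62 = 55)
√(d(6) + n) = √(55 - 789) = √(-734) = I*√734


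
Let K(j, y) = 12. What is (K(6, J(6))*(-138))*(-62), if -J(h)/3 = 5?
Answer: 102672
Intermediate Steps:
J(h) = -15 (J(h) = -3*5 = -15)
(K(6, J(6))*(-138))*(-62) = (12*(-138))*(-62) = -1656*(-62) = 102672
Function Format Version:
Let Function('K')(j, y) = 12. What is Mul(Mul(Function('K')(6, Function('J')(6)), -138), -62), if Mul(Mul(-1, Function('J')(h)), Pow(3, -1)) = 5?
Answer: 102672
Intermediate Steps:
Function('J')(h) = -15 (Function('J')(h) = Mul(-3, 5) = -15)
Mul(Mul(Function('K')(6, Function('J')(6)), -138), -62) = Mul(Mul(12, -138), -62) = Mul(-1656, -62) = 102672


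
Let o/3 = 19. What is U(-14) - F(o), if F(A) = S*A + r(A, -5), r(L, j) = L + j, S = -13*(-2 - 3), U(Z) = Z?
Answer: -3771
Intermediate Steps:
S = 65 (S = -13*(-5) = 65)
o = 57 (o = 3*19 = 57)
F(A) = -5 + 66*A (F(A) = 65*A + (A - 5) = 65*A + (-5 + A) = -5 + 66*A)
U(-14) - F(o) = -14 - (-5 + 66*57) = -14 - (-5 + 3762) = -14 - 1*3757 = -14 - 3757 = -3771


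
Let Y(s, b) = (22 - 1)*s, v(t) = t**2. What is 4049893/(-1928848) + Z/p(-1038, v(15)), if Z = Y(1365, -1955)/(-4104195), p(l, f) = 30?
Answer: -5541131205133/2638789439120 ≈ -2.0999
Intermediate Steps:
Y(s, b) = 21*s
Z = -1911/273613 (Z = (21*1365)/(-4104195) = 28665*(-1/4104195) = -1911/273613 ≈ -0.0069843)
4049893/(-1928848) + Z/p(-1038, v(15)) = 4049893/(-1928848) - 1911/273613/30 = 4049893*(-1/1928848) - 1911/273613*1/30 = -4049893/1928848 - 637/2736130 = -5541131205133/2638789439120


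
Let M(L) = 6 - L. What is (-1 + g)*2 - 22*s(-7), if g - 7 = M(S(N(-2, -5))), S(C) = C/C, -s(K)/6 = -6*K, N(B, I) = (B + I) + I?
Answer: 5566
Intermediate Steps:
N(B, I) = B + 2*I
s(K) = 36*K (s(K) = -(-36)*K = 36*K)
S(C) = 1
g = 12 (g = 7 + (6 - 1*1) = 7 + (6 - 1) = 7 + 5 = 12)
(-1 + g)*2 - 22*s(-7) = (-1 + 12)*2 - 792*(-7) = 11*2 - 22*(-252) = 22 + 5544 = 5566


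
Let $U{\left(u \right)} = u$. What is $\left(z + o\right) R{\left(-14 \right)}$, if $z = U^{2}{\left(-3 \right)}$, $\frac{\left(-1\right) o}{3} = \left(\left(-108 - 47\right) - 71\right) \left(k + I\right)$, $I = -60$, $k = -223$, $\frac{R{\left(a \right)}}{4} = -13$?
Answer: $9976980$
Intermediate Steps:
$R{\left(a \right)} = -52$ ($R{\left(a \right)} = 4 \left(-13\right) = -52$)
$o = -191874$ ($o = - 3 \left(\left(-108 - 47\right) - 71\right) \left(-223 - 60\right) = - 3 \left(\left(-108 - 47\right) - 71\right) \left(-283\right) = - 3 \left(-155 - 71\right) \left(-283\right) = - 3 \left(\left(-226\right) \left(-283\right)\right) = \left(-3\right) 63958 = -191874$)
$z = 9$ ($z = \left(-3\right)^{2} = 9$)
$\left(z + o\right) R{\left(-14 \right)} = \left(9 - 191874\right) \left(-52\right) = \left(-191865\right) \left(-52\right) = 9976980$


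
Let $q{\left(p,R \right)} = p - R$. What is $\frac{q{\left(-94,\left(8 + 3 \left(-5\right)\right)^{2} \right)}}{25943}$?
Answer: $- \frac{143}{25943} \approx -0.0055121$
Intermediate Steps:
$\frac{q{\left(-94,\left(8 + 3 \left(-5\right)\right)^{2} \right)}}{25943} = \frac{-94 - \left(8 + 3 \left(-5\right)\right)^{2}}{25943} = \left(-94 - \left(8 - 15\right)^{2}\right) \frac{1}{25943} = \left(-94 - \left(-7\right)^{2}\right) \frac{1}{25943} = \left(-94 - 49\right) \frac{1}{25943} = \left(-143\right) \frac{1}{25943} = - \frac{143}{25943}$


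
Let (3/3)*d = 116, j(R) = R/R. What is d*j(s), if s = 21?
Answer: 116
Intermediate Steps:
j(R) = 1
d = 116
d*j(s) = 116*1 = 116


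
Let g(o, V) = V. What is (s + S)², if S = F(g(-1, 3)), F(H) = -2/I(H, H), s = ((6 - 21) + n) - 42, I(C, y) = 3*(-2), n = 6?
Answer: 23104/9 ≈ 2567.1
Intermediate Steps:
I(C, y) = -6
s = -51 (s = ((6 - 21) + 6) - 42 = (-15 + 6) - 42 = -9 - 42 = -51)
F(H) = ⅓ (F(H) = -2/(-6) = -2*(-⅙) = ⅓)
S = ⅓ ≈ 0.33333
(s + S)² = (-51 + ⅓)² = (-152/3)² = 23104/9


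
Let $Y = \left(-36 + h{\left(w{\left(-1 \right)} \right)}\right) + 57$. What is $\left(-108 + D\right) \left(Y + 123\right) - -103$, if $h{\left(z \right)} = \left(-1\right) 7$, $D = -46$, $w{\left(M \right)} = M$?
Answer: $-20995$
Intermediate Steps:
$h{\left(z \right)} = -7$
$Y = 14$ ($Y = \left(-36 - 7\right) + 57 = -43 + 57 = 14$)
$\left(-108 + D\right) \left(Y + 123\right) - -103 = \left(-108 - 46\right) \left(14 + 123\right) - -103 = \left(-154\right) 137 + 103 = -21098 + 103 = -20995$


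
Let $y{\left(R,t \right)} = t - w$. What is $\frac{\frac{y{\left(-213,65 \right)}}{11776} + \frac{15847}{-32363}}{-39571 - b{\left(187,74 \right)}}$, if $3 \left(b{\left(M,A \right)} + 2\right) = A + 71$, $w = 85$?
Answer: $\frac{140446149}{11323823020544} \approx 1.2403 \cdot 10^{-5}$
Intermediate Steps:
$y{\left(R,t \right)} = -85 + t$ ($y{\left(R,t \right)} = t - 85 = -85 + t$)
$b{\left(M,A \right)} = \frac{65}{3} + \frac{A}{3}$ ($b{\left(M,A \right)} = -2 + \frac{A + 71}{3} = -2 + \frac{71 + A}{3} = -2 + \left(\frac{71}{3} + \frac{A}{3}\right) = \frac{65}{3} + \frac{A}{3}$)
$\frac{\frac{y{\left(-213,65 \right)}}{11776} + \frac{15847}{-32363}}{-39571 - b{\left(187,74 \right)}} = \frac{\frac{-85 + 65}{11776} + \frac{15847}{-32363}}{-39571 - \left(\frac{65}{3} + \frac{1}{3} \cdot 74\right)} = \frac{\left(-20\right) \frac{1}{11776} + 15847 \left(- \frac{1}{32363}\right)}{-39571 - \left(\frac{65}{3} + \frac{74}{3}\right)} = \frac{- \frac{5}{2944} - \frac{15847}{32363}}{-39571 - \frac{139}{3}} = - \frac{46815383}{95276672 \left(-39571 - \frac{139}{3}\right)} = - \frac{46815383}{95276672 \left(- \frac{118852}{3}\right)} = \left(- \frac{46815383}{95276672}\right) \left(- \frac{3}{118852}\right) = \frac{140446149}{11323823020544}$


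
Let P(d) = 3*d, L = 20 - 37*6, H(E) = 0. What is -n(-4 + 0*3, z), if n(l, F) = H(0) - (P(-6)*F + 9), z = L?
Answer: 3645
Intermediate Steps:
L = -202 (L = 20 - 1*222 = 20 - 222 = -202)
z = -202
n(l, F) = -9 + 18*F (n(l, F) = 0 - ((3*(-6))*F + 9) = 0 - (-18*F + 9) = 0 - (9 - 18*F) = 0 + (-9 + 18*F) = -9 + 18*F)
-n(-4 + 0*3, z) = -(-9 + 18*(-202)) = -(-9 - 3636) = -1*(-3645) = 3645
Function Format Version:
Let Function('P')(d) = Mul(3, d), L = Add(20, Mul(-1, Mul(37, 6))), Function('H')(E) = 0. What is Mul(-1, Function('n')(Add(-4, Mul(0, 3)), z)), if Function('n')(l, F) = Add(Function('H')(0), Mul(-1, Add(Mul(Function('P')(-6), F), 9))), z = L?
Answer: 3645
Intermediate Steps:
L = -202 (L = Add(20, Mul(-1, 222)) = Add(20, -222) = -202)
z = -202
Function('n')(l, F) = Add(-9, Mul(18, F)) (Function('n')(l, F) = Add(0, Mul(-1, Add(Mul(Mul(3, -6), F), 9))) = Add(0, Mul(-1, Add(Mul(-18, F), 9))) = Add(0, Mul(-1, Add(9, Mul(-18, F)))) = Add(0, Add(-9, Mul(18, F))) = Add(-9, Mul(18, F)))
Mul(-1, Function('n')(Add(-4, Mul(0, 3)), z)) = Mul(-1, Add(-9, Mul(18, -202))) = Mul(-1, Add(-9, -3636)) = Mul(-1, -3645) = 3645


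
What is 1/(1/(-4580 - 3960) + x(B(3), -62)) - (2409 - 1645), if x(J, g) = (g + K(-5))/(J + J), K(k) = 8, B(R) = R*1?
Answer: -58730344/76861 ≈ -764.11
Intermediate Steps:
B(R) = R
x(J, g) = (8 + g)/(2*J) (x(J, g) = (g + 8)/(J + J) = (8 + g)/((2*J)) = (8 + g)*(1/(2*J)) = (8 + g)/(2*J))
1/(1/(-4580 - 3960) + x(B(3), -62)) - (2409 - 1645) = 1/(1/(-4580 - 3960) + (1/2)*(8 - 62)/3) - (2409 - 1645) = 1/(1/(-8540) + (1/2)*(1/3)*(-54)) - 1*764 = 1/(-1/8540 - 9) - 764 = 1/(-76861/8540) - 764 = -8540/76861 - 764 = -58730344/76861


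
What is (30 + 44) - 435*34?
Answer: -14716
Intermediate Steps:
(30 + 44) - 435*34 = 74 - 87*170 = 74 - 14790 = -14716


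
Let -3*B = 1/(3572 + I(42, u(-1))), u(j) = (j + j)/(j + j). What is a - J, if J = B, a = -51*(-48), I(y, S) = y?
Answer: 26541217/10842 ≈ 2448.0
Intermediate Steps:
u(j) = 1 (u(j) = (2*j)/((2*j)) = (2*j)*(1/(2*j)) = 1)
B = -1/10842 (B = -1/(3*(3572 + 42)) = -⅓/3614 = -⅓*1/3614 = -1/10842 ≈ -9.2234e-5)
a = 2448
J = -1/10842 ≈ -9.2234e-5
a - J = 2448 - 1*(-1/10842) = 2448 + 1/10842 = 26541217/10842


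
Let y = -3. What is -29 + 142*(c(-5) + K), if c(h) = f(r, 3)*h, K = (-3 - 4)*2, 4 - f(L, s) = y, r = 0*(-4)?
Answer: -6987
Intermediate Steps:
r = 0
f(L, s) = 7 (f(L, s) = 4 - 1*(-3) = 4 + 3 = 7)
K = -14 (K = -7*2 = -14)
c(h) = 7*h
-29 + 142*(c(-5) + K) = -29 + 142*(7*(-5) - 14) = -29 + 142*(-35 - 14) = -29 + 142*(-49) = -29 - 6958 = -6987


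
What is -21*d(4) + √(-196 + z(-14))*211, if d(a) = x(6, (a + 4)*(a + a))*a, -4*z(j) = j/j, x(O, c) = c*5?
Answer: -26880 + 211*I*√785/2 ≈ -26880.0 + 2955.9*I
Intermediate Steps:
x(O, c) = 5*c
z(j) = -¼ (z(j) = -j/(4*j) = -¼*1 = -¼)
d(a) = 10*a²*(4 + a) (d(a) = (5*((a + 4)*(a + a)))*a = (5*((4 + a)*(2*a)))*a = (5*(2*a*(4 + a)))*a = (10*a*(4 + a))*a = 10*a²*(4 + a))
-21*d(4) + √(-196 + z(-14))*211 = -210*4²*(4 + 4) + √(-196 - ¼)*211 = -210*16*8 + √(-785/4)*211 = -21*1280 + (I*√785/2)*211 = -26880 + 211*I*√785/2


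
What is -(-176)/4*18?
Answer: 792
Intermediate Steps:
-(-176)/4*18 = -44*(-1)*18 = 44*18 = 792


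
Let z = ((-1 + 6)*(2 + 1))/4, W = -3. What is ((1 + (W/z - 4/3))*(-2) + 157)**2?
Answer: 5707321/225 ≈ 25366.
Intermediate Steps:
z = 15/4 (z = (5*3)*(1/4) = 15*(1/4) = 15/4 ≈ 3.7500)
((1 + (W/z - 4/3))*(-2) + 157)**2 = ((1 + (-3/15/4 - 4/3))*(-2) + 157)**2 = ((1 + (-3*4/15 - 4*1/3))*(-2) + 157)**2 = ((1 + (-4/5 - 4/3))*(-2) + 157)**2 = ((1 - 32/15)*(-2) + 157)**2 = (-17/15*(-2) + 157)**2 = (34/15 + 157)**2 = (2389/15)**2 = 5707321/225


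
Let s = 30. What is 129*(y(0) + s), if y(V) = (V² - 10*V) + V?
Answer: 3870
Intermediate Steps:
y(V) = V² - 9*V
129*(y(0) + s) = 129*(0*(-9 + 0) + 30) = 129*(0*(-9) + 30) = 129*(0 + 30) = 129*30 = 3870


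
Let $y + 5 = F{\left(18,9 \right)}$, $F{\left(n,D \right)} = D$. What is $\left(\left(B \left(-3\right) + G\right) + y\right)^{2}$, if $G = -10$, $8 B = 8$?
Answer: $81$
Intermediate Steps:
$y = 4$ ($y = -5 + 9 = 4$)
$B = 1$ ($B = \frac{1}{8} \cdot 8 = 1$)
$\left(\left(B \left(-3\right) + G\right) + y\right)^{2} = \left(\left(1 \left(-3\right) - 10\right) + 4\right)^{2} = \left(\left(-3 - 10\right) + 4\right)^{2} = \left(-13 + 4\right)^{2} = \left(-9\right)^{2} = 81$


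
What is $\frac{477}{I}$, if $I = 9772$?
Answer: $\frac{477}{9772} \approx 0.048813$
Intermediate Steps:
$\frac{477}{I} = \frac{477}{9772}$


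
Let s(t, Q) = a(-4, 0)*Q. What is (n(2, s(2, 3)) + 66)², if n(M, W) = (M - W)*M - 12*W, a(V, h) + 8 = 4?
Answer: 56644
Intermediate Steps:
a(V, h) = -4 (a(V, h) = -8 + 4 = -4)
s(t, Q) = -4*Q
n(M, W) = -12*W + M*(M - W) (n(M, W) = M*(M - W) - 12*W = -12*W + M*(M - W))
(n(2, s(2, 3)) + 66)² = ((2² - (-48)*3 - 1*2*(-4*3)) + 66)² = ((4 - 12*(-12) - 1*2*(-12)) + 66)² = ((4 + 144 + 24) + 66)² = (172 + 66)² = 238² = 56644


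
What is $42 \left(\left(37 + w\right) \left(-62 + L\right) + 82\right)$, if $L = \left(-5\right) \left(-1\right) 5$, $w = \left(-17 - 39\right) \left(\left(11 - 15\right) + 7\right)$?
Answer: $207018$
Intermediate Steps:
$w = -168$ ($w = - 56 \left(\left(11 - 15\right) + 7\right) = - 56 \left(-4 + 7\right) = \left(-56\right) 3 = -168$)
$L = 25$ ($L = 5 \cdot 5 = 25$)
$42 \left(\left(37 + w\right) \left(-62 + L\right) + 82\right) = 42 \left(\left(37 - 168\right) \left(-62 + 25\right) + 82\right) = 42 \left(\left(-131\right) \left(-37\right) + 82\right) = 42 \left(4847 + 82\right) = 42 \cdot 4929 = 207018$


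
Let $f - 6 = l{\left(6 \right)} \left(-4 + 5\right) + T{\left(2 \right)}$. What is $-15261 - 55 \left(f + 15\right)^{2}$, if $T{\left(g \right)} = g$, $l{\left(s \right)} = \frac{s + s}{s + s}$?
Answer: $-46941$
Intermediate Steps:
$l{\left(s \right)} = 1$ ($l{\left(s \right)} = \frac{2 s}{2 s} = 2 s \frac{1}{2 s} = 1$)
$f = 9$ ($f = 6 + \left(1 \left(-4 + 5\right) + 2\right) = 6 + \left(1 \cdot 1 + 2\right) = 6 + \left(1 + 2\right) = 6 + 3 = 9$)
$-15261 - 55 \left(f + 15\right)^{2} = -15261 - 55 \left(9 + 15\right)^{2} = -15261 - 55 \cdot 24^{2} = -15261 - 31680 = -46941$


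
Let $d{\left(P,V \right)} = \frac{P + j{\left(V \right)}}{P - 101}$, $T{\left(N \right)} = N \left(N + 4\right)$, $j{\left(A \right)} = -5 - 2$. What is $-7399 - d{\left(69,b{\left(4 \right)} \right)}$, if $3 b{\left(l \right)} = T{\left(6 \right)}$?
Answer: $- \frac{118353}{16} \approx -7397.1$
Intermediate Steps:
$j{\left(A \right)} = -7$ ($j{\left(A \right)} = -5 - 2 = -7$)
$T{\left(N \right)} = N \left(4 + N\right)$
$b{\left(l \right)} = 20$ ($b{\left(l \right)} = \frac{6 \left(4 + 6\right)}{3} = \frac{6 \cdot 10}{3} = \frac{1}{3} \cdot 60 = 20$)
$d{\left(P,V \right)} = \frac{-7 + P}{-101 + P}$ ($d{\left(P,V \right)} = \frac{P - 7}{P - 101} = \frac{-7 + P}{-101 + P}$)
$-7399 - d{\left(69,b{\left(4 \right)} \right)} = -7399 - \frac{-7 + 69}{-101 + 69} = -7399 - \frac{1}{-32} \cdot 62 = -7399 - \left(- \frac{1}{32}\right) 62 = -7399 - - \frac{31}{16} = -7399 + \frac{31}{16} = - \frac{118353}{16}$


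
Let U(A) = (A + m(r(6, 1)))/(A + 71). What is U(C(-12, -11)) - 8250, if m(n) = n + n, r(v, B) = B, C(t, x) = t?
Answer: -486760/59 ≈ -8250.2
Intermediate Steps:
m(n) = 2*n
U(A) = (2 + A)/(71 + A) (U(A) = (A + 2*1)/(A + 71) = (A + 2)/(71 + A) = (2 + A)/(71 + A))
U(C(-12, -11)) - 8250 = (2 - 12)/(71 - 12) - 8250 = -10/59 - 8250 = -486760/59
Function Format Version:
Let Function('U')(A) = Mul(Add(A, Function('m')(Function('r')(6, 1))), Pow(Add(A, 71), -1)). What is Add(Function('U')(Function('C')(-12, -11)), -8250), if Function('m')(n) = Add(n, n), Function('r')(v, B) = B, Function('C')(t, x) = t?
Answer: Rational(-486760, 59) ≈ -8250.2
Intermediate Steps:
Function('m')(n) = Mul(2, n)
Function('U')(A) = Mul(Pow(Add(71, A), -1), Add(2, A)) (Function('U')(A) = Mul(Add(A, Mul(2, 1)), Pow(Add(A, 71), -1)) = Mul(Add(A, 2), Pow(Add(71, A), -1)) = Mul(Add(2, A), Pow(Add(71, A), -1)) = Mul(Pow(Add(71, A), -1), Add(2, A)))
Add(Function('U')(Function('C')(-12, -11)), -8250) = Add(Mul(Pow(Add(71, -12), -1), Add(2, -12)), -8250) = Add(Mul(Pow(59, -1), -10), -8250) = Add(Mul(Rational(1, 59), -10), -8250) = Add(Rational(-10, 59), -8250) = Rational(-486760, 59)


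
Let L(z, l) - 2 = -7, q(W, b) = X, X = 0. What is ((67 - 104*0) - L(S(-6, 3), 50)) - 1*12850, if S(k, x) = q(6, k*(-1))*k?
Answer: -12778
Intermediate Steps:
q(W, b) = 0
S(k, x) = 0 (S(k, x) = 0*k = 0)
L(z, l) = -5 (L(z, l) = 2 - 7 = -5)
((67 - 104*0) - L(S(-6, 3), 50)) - 1*12850 = ((67 - 104*0) - 1*(-5)) - 1*12850 = ((67 - 52*0) + 5) - 12850 = ((67 + 0) + 5) - 12850 = (67 + 5) - 12850 = 72 - 12850 = -12778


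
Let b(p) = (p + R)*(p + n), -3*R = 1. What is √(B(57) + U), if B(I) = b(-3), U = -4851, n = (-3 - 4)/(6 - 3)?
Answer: I*√43499/3 ≈ 69.521*I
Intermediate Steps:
n = -7/3 ≈ -2.3333
R = -⅓ (R = -⅓*1 = -⅓ ≈ -0.33333)
b(p) = (-7/3 + p)*(-⅓ + p) (b(p) = (p - ⅓)*(p - 7/3) = (-⅓ + p)*(-7/3 + p) = (-7/3 + p)*(-⅓ + p))
B(I) = 160/9 (B(I) = 7/9 + (-3)² - 8/3*(-3) = 7/9 + 9 + 8 = 160/9)
√(B(57) + U) = √(160/9 - 4851) = √(-43499/9) = I*√43499/3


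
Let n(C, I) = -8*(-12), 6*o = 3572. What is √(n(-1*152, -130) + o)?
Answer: √6222/3 ≈ 26.293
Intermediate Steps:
o = 1786/3 (o = (⅙)*3572 = 1786/3 ≈ 595.33)
n(C, I) = 96
√(n(-1*152, -130) + o) = √(96 + 1786/3) = √(2074/3) = √6222/3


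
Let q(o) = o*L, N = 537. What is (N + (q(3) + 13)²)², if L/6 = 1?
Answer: 2244004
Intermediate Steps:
L = 6 (L = 6*1 = 6)
q(o) = 6*o (q(o) = o*6 = 6*o)
(N + (q(3) + 13)²)² = (537 + (6*3 + 13)²)² = (537 + (18 + 13)²)² = (537 + 31²)² = (537 + 961)² = 1498² = 2244004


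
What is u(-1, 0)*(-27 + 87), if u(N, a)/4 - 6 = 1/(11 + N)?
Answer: 1464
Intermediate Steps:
u(N, a) = 24 + 4/(11 + N)
u(-1, 0)*(-27 + 87) = (4*(67 + 6*(-1))/(11 - 1))*(-27 + 87) = (4*(67 - 6)/10)*60 = (4*(⅒)*61)*60 = (122/5)*60 = 1464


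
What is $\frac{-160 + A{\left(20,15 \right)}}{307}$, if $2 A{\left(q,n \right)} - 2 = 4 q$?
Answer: $- \frac{119}{307} \approx -0.38762$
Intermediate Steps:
$A{\left(q,n \right)} = 1 + 2 q$ ($A{\left(q,n \right)} = 1 + \frac{4 q}{2} = 1 + 2 q$)
$\frac{-160 + A{\left(20,15 \right)}}{307} = \frac{-160 + \left(1 + 2 \cdot 20\right)}{307} = \left(-160 + \left(1 + 40\right)\right) \frac{1}{307} = \left(-160 + 41\right) \frac{1}{307} = \left(-119\right) \frac{1}{307} = - \frac{119}{307}$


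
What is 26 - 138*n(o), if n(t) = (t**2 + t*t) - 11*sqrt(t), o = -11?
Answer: -33370 + 1518*I*sqrt(11) ≈ -33370.0 + 5034.6*I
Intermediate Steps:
n(t) = -11*sqrt(t) + 2*t**2 (n(t) = (t**2 + t**2) - 11*sqrt(t) = 2*t**2 - 11*sqrt(t) = -11*sqrt(t) + 2*t**2)
26 - 138*n(o) = 26 - 138*(-11*I*sqrt(11) + 2*(-11)**2) = 26 - 138*(-11*I*sqrt(11) + 2*121) = 26 - 138*(-11*I*sqrt(11) + 242) = 26 - 138*(242 - 11*I*sqrt(11)) = 26 + (-33396 + 1518*I*sqrt(11)) = -33370 + 1518*I*sqrt(11)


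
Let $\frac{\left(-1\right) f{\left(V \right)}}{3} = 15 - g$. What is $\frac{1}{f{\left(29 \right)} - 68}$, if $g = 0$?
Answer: $- \frac{1}{113} \approx -0.0088496$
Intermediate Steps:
$f{\left(V \right)} = -45$ ($f{\left(V \right)} = - 3 \left(15 - 0\right) = - 3 \left(15 + 0\right) = \left(-3\right) 15 = -45$)
$\frac{1}{f{\left(29 \right)} - 68} = \frac{1}{-45 - 68} = \frac{1}{-113} = - \frac{1}{113}$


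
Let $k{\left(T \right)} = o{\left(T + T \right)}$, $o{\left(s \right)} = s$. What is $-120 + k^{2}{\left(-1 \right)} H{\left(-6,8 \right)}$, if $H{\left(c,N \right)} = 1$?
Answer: $-116$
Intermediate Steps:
$k{\left(T \right)} = 2 T$ ($k{\left(T \right)} = T + T = 2 T$)
$-120 + k^{2}{\left(-1 \right)} H{\left(-6,8 \right)} = -120 + \left(2 \left(-1\right)\right)^{2} \cdot 1 = -120 + \left(-2\right)^{2} \cdot 1 = -120 + 4 \cdot 1 = -120 + 4 = -116$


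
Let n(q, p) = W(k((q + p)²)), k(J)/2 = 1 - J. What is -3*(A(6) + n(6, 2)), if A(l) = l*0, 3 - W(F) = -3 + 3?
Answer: -9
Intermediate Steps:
k(J) = 2 - 2*J (k(J) = 2*(1 - J) = 2 - 2*J)
W(F) = 3 (W(F) = 3 - (-3 + 3) = 3 - 1*0 = 3 + 0 = 3)
n(q, p) = 3
A(l) = 0
-3*(A(6) + n(6, 2)) = -3*(0 + 3) = -3*3 = -9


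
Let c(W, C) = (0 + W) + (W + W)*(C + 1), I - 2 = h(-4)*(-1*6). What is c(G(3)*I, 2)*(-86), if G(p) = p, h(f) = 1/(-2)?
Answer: -9030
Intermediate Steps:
h(f) = -½
I = 5 (I = 2 - (-1)*6/2 = 2 - ½*(-6) = 2 + 3 = 5)
c(W, C) = W + 2*W*(1 + C) (c(W, C) = W + (2*W)*(1 + C) = W + 2*W*(1 + C))
c(G(3)*I, 2)*(-86) = ((3*5)*(3 + 2*2))*(-86) = (15*(3 + 4))*(-86) = (15*7)*(-86) = 105*(-86) = -9030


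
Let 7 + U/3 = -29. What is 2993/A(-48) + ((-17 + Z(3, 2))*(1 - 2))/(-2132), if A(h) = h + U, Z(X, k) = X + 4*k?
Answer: -122731/6396 ≈ -19.189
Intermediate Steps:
U = -108 (U = -21 + 3*(-29) = -21 - 87 = -108)
A(h) = -108 + h (A(h) = h - 108 = -108 + h)
2993/A(-48) + ((-17 + Z(3, 2))*(1 - 2))/(-2132) = 2993/(-108 - 48) + ((-17 + (3 + 4*2))*(1 - 2))/(-2132) = 2993/(-156) + ((-17 + (3 + 8))*(-1))*(-1/2132) = 2993*(-1/156) + ((-17 + 11)*(-1))*(-1/2132) = -2993/156 - 6*(-1)*(-1/2132) = -2993/156 + 6*(-1/2132) = -2993/156 - 3/1066 = -122731/6396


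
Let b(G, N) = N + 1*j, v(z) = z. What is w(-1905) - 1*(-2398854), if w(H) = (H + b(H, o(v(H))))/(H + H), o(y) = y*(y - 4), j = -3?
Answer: 3045333001/1270 ≈ 2.3979e+6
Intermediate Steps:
o(y) = y*(-4 + y)
b(G, N) = -3 + N (b(G, N) = N + 1*(-3) = N - 3 = -3 + N)
w(H) = (-3 + H + H*(-4 + H))/(2*H) (w(H) = (H + (-3 + H*(-4 + H)))/(H + H) = (-3 + H + H*(-4 + H))/((2*H)) = (-3 + H + H*(-4 + H))*(1/(2*H)) = (-3 + H + H*(-4 + H))/(2*H))
w(-1905) - 1*(-2398854) = (½)*(-3 - 1905 - 1905*(-4 - 1905))/(-1905) - 1*(-2398854) = (½)*(-1/1905)*(-3 - 1905 - 1905*(-1909)) + 2398854 = (½)*(-1/1905)*(-3 - 1905 + 3636645) + 2398854 = (½)*(-1/1905)*3634737 + 2398854 = -1211579/1270 + 2398854 = 3045333001/1270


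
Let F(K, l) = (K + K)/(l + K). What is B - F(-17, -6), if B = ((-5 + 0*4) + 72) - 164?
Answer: -2265/23 ≈ -98.478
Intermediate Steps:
F(K, l) = 2*K/(K + l) (F(K, l) = (2*K)/(K + l) = 2*K/(K + l))
B = -97 (B = ((-5 + 0) + 72) - 164 = (-5 + 72) - 164 = 67 - 164 = -97)
B - F(-17, -6) = -97 - 2*(-17)/(-17 - 6) = -97 - 2*(-17)/(-23) = -97 - 2*(-17)*(-1)/23 = -97 - 1*34/23 = -97 - 34/23 = -2265/23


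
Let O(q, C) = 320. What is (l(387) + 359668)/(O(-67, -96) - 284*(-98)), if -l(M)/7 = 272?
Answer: 89441/7038 ≈ 12.708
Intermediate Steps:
l(M) = -1904 (l(M) = -7*272 = -1904)
(l(387) + 359668)/(O(-67, -96) - 284*(-98)) = (-1904 + 359668)/(320 - 284*(-98)) = 357764/(320 + 27832) = 357764/28152 = 357764*(1/28152) = 89441/7038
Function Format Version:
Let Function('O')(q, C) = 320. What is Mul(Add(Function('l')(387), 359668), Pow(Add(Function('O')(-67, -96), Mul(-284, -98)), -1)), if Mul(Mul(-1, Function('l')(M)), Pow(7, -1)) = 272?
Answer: Rational(89441, 7038) ≈ 12.708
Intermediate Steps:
Function('l')(M) = -1904 (Function('l')(M) = Mul(-7, 272) = -1904)
Mul(Add(Function('l')(387), 359668), Pow(Add(Function('O')(-67, -96), Mul(-284, -98)), -1)) = Mul(Add(-1904, 359668), Pow(Add(320, Mul(-284, -98)), -1)) = Mul(357764, Pow(Add(320, 27832), -1)) = Mul(357764, Pow(28152, -1)) = Mul(357764, Rational(1, 28152)) = Rational(89441, 7038)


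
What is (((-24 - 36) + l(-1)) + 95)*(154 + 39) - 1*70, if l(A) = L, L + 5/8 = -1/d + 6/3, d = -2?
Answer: 56375/8 ≈ 7046.9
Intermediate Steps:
L = 15/8 (L = -5/8 + (-1/(-2) + 6/3) = -5/8 + (-1*(-1/2) + 6*(1/3)) = -5/8 + (1/2 + 2) = -5/8 + 5/2 = 15/8 ≈ 1.8750)
l(A) = 15/8
(((-24 - 36) + l(-1)) + 95)*(154 + 39) - 1*70 = (((-24 - 36) + 15/8) + 95)*(154 + 39) - 1*70 = ((-60 + 15/8) + 95)*193 - 70 = (-465/8 + 95)*193 - 70 = (295/8)*193 - 70 = 56935/8 - 70 = 56375/8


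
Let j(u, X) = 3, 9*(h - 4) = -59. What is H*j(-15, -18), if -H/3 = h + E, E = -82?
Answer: 761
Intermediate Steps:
h = -23/9 (h = 4 + (⅑)*(-59) = 4 - 59/9 = -23/9 ≈ -2.5556)
H = 761/3 (H = -3*(-23/9 - 82) = -3*(-761/9) = 761/3 ≈ 253.67)
H*j(-15, -18) = (761/3)*3 = 761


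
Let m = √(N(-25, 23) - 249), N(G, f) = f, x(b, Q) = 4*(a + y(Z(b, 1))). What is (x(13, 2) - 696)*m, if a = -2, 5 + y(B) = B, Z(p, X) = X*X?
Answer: -720*I*√226 ≈ -10824.0*I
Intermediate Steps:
Z(p, X) = X²
y(B) = -5 + B
x(b, Q) = -24 (x(b, Q) = 4*(-2 + (-5 + 1²)) = 4*(-2 + (-5 + 1)) = 4*(-2 - 4) = 4*(-6) = -24)
m = I*√226 (m = √(23 - 249) = √(-226) = I*√226 ≈ 15.033*I)
(x(13, 2) - 696)*m = (-24 - 696)*(I*√226) = -720*I*√226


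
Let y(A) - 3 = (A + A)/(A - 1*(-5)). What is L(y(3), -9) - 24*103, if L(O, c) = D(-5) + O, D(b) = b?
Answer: -9893/4 ≈ -2473.3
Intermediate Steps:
y(A) = 3 + 2*A/(5 + A) (y(A) = 3 + (A + A)/(A - 1*(-5)) = 3 + (2*A)/(A + 5) = 3 + (2*A)/(5 + A) = 3 + 2*A/(5 + A))
L(O, c) = -5 + O
L(y(3), -9) - 24*103 = (-5 + 5*(3 + 3)/(5 + 3)) - 24*103 = (-5 + 5*6/8) - 2472 = (-5 + 5*(⅛)*6) - 2472 = (-5 + 15/4) - 2472 = -5/4 - 2472 = -9893/4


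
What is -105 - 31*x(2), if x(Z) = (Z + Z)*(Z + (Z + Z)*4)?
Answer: -2337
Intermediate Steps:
x(Z) = 18*Z² (x(Z) = (2*Z)*(Z + (2*Z)*4) = (2*Z)*(Z + 8*Z) = (2*Z)*(9*Z) = 18*Z²)
-105 - 31*x(2) = -105 - 558*2² = -105 - 558*4 = -105 - 31*72 = -105 - 2232 = -2337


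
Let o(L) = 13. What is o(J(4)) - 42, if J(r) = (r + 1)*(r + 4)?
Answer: -29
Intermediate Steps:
J(r) = (1 + r)*(4 + r)
o(J(4)) - 42 = 13 - 42 = -29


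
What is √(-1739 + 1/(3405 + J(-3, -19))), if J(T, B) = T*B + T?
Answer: 20*I*√52016442/3459 ≈ 41.701*I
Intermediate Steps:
J(T, B) = T + B*T (J(T, B) = B*T + T = T + B*T)
√(-1739 + 1/(3405 + J(-3, -19))) = √(-1739 + 1/(3405 - 3*(1 - 19))) = √(-1739 + 1/(3405 - 3*(-18))) = √(-1739 + 1/(3405 + 54)) = √(-1739 + 1/3459) = √(-6015200/3459) = 20*I*√52016442/3459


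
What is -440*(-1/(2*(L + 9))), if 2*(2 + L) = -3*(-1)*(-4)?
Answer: 220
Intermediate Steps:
L = -8 (L = -2 + (-3*(-1)*(-4))/2 = -2 + (3*(-4))/2 = -2 + (1/2)*(-12) = -2 - 6 = -8)
-440*(-1/(2*(L + 9))) = -440*(-1/(2*(-8 + 9))) = -440/(1*(-2)) = -440/(-2) = -440*(-1/2) = 220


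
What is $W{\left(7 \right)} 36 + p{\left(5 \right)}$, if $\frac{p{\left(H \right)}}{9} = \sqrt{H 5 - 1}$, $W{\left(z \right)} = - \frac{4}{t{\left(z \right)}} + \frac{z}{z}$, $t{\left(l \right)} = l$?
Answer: $\frac{108}{7} + 18 \sqrt{6} \approx 59.519$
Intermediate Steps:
$W{\left(z \right)} = 1 - \frac{4}{z}$ ($W{\left(z \right)} = - \frac{4}{z} + \frac{z}{z} = - \frac{4}{z} + 1 = 1 - \frac{4}{z}$)
$p{\left(H \right)} = 9 \sqrt{-1 + 5 H}$ ($p{\left(H \right)} = 9 \sqrt{H 5 - 1} = 9 \sqrt{5 H - 1} = 9 \sqrt{-1 + 5 H}$)
$W{\left(7 \right)} 36 + p{\left(5 \right)} = \frac{-4 + 7}{7} \cdot 36 + 9 \sqrt{-1 + 5 \cdot 5} = \frac{1}{7} \cdot 3 \cdot 36 + 9 \sqrt{-1 + 25} = \frac{3}{7} \cdot 36 + 9 \sqrt{24} = \frac{108}{7} + 9 \cdot 2 \sqrt{6} = \frac{108}{7} + 18 \sqrt{6}$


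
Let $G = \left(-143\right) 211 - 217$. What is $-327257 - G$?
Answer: $-296867$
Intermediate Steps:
$G = -30390$ ($G = -30173 - 217 = -30390$)
$-327257 - G = -327257 - -30390 = -327257 + 30390 = -296867$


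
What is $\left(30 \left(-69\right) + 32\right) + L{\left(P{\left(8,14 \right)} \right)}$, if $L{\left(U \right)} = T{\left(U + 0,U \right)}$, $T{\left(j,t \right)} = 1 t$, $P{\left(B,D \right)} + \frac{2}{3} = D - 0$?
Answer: $- \frac{6074}{3} \approx -2024.7$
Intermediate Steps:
$P{\left(B,D \right)} = - \frac{2}{3} + D$ ($P{\left(B,D \right)} = - \frac{2}{3} + \left(D - 0\right) = - \frac{2}{3} + \left(D + 0\right) = - \frac{2}{3} + D$)
$T{\left(j,t \right)} = t$
$L{\left(U \right)} = U$
$\left(30 \left(-69\right) + 32\right) + L{\left(P{\left(8,14 \right)} \right)} = \left(30 \left(-69\right) + 32\right) + \left(- \frac{2}{3} + 14\right) = \left(-2070 + 32\right) + \frac{40}{3} = -2038 + \frac{40}{3} = - \frac{6074}{3}$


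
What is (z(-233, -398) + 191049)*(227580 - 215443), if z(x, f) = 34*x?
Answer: 2222612399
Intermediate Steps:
(z(-233, -398) + 191049)*(227580 - 215443) = (34*(-233) + 191049)*(227580 - 215443) = (-7922 + 191049)*12137 = 183127*12137 = 2222612399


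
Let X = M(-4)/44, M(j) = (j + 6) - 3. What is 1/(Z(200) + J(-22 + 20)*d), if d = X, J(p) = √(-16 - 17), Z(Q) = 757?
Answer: 133232/100856627 + 4*I*√33/100856627 ≈ 0.001321 + 2.2783e-7*I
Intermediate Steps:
M(j) = 3 + j (M(j) = (6 + j) - 3 = 3 + j)
J(p) = I*√33 (J(p) = √(-33) = I*√33)
X = -1/44 (X = (3 - 4)/44 = -1*1/44 = -1/44 ≈ -0.022727)
d = -1/44 ≈ -0.022727
1/(Z(200) + J(-22 + 20)*d) = 1/(757 + (I*√33)*(-1/44)) = 1/(757 - I*√33/44)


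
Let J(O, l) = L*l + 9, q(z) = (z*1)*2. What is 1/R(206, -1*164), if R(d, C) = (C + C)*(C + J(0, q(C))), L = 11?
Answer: 1/1234264 ≈ 8.1020e-7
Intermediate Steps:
q(z) = 2*z (q(z) = z*2 = 2*z)
J(O, l) = 9 + 11*l (J(O, l) = 11*l + 9 = 9 + 11*l)
R(d, C) = 2*C*(9 + 23*C) (R(d, C) = (C + C)*(C + (9 + 11*(2*C))) = (2*C)*(C + (9 + 22*C)) = (2*C)*(9 + 23*C) = 2*C*(9 + 23*C))
1/R(206, -1*164) = 1/(2*(-1*164)*(9 + 23*(-1*164))) = 1/(2*(-164)*(9 + 23*(-164))) = 1/(2*(-164)*(9 - 3772)) = 1/(2*(-164)*(-3763)) = 1/1234264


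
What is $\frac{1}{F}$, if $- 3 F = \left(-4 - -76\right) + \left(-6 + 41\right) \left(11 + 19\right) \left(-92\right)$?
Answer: $\frac{1}{32176} \approx 3.1079 \cdot 10^{-5}$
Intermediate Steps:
$F = 32176$ ($F = - \frac{\left(-4 - -76\right) + \left(-6 + 41\right) \left(11 + 19\right) \left(-92\right)}{3} = - \frac{\left(-4 + 76\right) + 35 \cdot 30 \left(-92\right)}{3} = - \frac{72 + 1050 \left(-92\right)}{3} = - \frac{72 - 96600}{3} = \left(- \frac{1}{3}\right) \left(-96528\right) = 32176$)
$\frac{1}{F} = \frac{1}{32176}$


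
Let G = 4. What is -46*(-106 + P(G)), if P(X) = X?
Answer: 4692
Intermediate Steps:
-46*(-106 + P(G)) = -46*(-106 + 4) = -46*(-102) = 4692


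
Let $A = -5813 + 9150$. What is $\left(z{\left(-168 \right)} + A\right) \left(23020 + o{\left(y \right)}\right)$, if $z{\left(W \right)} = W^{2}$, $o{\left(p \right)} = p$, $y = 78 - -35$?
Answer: $730100613$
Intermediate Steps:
$A = 3337$
$y = 113$ ($y = 78 + 35 = 113$)
$\left(z{\left(-168 \right)} + A\right) \left(23020 + o{\left(y \right)}\right) = \left(\left(-168\right)^{2} + 3337\right) \left(23020 + 113\right) = \left(28224 + 3337\right) 23133 = 31561 \cdot 23133 = 730100613$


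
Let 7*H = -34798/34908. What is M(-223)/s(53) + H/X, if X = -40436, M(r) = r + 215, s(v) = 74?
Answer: -19760914669/182794415496 ≈ -0.10810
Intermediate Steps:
H = -17399/122178 (H = (-34798/34908)/7 = (-34798*1/34908)/7 = (⅐)*(-17399/17454) = -17399/122178 ≈ -0.14241)
M(r) = 215 + r
M(-223)/s(53) + H/X = (215 - 223)/74 - 17399/122178/(-40436) = -8*1/74 - 17399/122178*(-1/40436) = -4/37 + 17399/4940389608 = -19760914669/182794415496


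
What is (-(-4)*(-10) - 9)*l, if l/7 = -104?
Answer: 35672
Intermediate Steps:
l = -728 (l = 7*(-104) = -728)
(-(-4)*(-10) - 9)*l = (-(-4)*(-10) - 9)*(-728) = (-4*10 - 9)*(-728) = (-40 - 9)*(-728) = -49*(-728) = 35672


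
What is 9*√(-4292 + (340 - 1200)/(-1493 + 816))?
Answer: 18*I*√491641462/677 ≈ 589.53*I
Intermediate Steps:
9*√(-4292 + (340 - 1200)/(-1493 + 816)) = 9*√(-4292 - 860/(-677)) = 9*√(-4292 - 860*(-1/677)) = 9*√(-4292 + 860/677) = 9*√(-2904824/677) = 9*(2*I*√491641462/677) = 18*I*√491641462/677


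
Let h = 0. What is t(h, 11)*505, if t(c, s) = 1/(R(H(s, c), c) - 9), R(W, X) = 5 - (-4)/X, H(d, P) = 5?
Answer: 0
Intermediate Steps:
R(W, X) = 5 + 4/X
t(c, s) = 1/(-4 + 4/c) (t(c, s) = 1/((5 + 4/c) - 9) = 1/(-4 + 4/c))
t(h, 11)*505 = ((¼)*0/(1 - 1*0))*505 = ((¼)*0/(1 + 0))*505 = ((¼)*0/1)*505 = ((¼)*0*1)*505 = 0*505 = 0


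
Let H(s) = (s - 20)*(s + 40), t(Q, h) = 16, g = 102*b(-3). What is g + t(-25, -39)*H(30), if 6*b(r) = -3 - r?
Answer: 11200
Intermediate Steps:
b(r) = -½ - r/6 (b(r) = (-3 - r)/6 = -½ - r/6)
g = 0 (g = 102*(-½ - ⅙*(-3)) = 102*(-½ + ½) = 102*0 = 0)
H(s) = (-20 + s)*(40 + s)
g + t(-25, -39)*H(30) = 0 + 16*(-800 + 30² + 20*30) = 0 + 16*(-800 + 900 + 600) = 0 + 16*700 = 0 + 11200 = 11200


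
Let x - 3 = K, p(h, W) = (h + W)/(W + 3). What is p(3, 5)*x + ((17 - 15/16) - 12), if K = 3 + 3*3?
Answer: 305/16 ≈ 19.063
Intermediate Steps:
p(h, W) = (W + h)/(3 + W)
K = 12 (K = 3 + 9 = 12)
x = 15 (x = 3 + 12 = 15)
p(3, 5)*x + ((17 - 15/16) - 12) = ((5 + 3)/(3 + 5))*15 + ((17 - 15/16) - 12) = (8/8)*15 + ((17 - 15*1/16) - 12) = ((1/8)*8)*15 + ((17 - 15/16) - 12) = 1*15 + (257/16 - 12) = 15 + 65/16 = 305/16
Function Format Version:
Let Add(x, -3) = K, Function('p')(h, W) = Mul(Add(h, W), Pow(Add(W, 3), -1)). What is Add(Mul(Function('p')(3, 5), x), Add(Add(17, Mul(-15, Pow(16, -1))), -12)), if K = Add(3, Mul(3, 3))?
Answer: Rational(305, 16) ≈ 19.063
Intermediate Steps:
Function('p')(h, W) = Mul(Pow(Add(3, W), -1), Add(W, h)) (Function('p')(h, W) = Mul(Add(W, h), Pow(Add(3, W), -1)) = Mul(Pow(Add(3, W), -1), Add(W, h)))
K = 12 (K = Add(3, 9) = 12)
x = 15 (x = Add(3, 12) = 15)
Add(Mul(Function('p')(3, 5), x), Add(Add(17, Mul(-15, Pow(16, -1))), -12)) = Add(Mul(Mul(Pow(Add(3, 5), -1), Add(5, 3)), 15), Add(Add(17, Mul(-15, Pow(16, -1))), -12)) = Add(Mul(Mul(Pow(8, -1), 8), 15), Add(Add(17, Mul(-15, Rational(1, 16))), -12)) = Add(Mul(Mul(Rational(1, 8), 8), 15), Add(Add(17, Rational(-15, 16)), -12)) = Add(Mul(1, 15), Add(Rational(257, 16), -12)) = Add(15, Rational(65, 16)) = Rational(305, 16)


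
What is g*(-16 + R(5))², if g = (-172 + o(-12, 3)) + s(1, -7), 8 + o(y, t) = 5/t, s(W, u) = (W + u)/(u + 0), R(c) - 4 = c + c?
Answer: -14908/21 ≈ -709.90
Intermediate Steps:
R(c) = 4 + 2*c (R(c) = 4 + (c + c) = 4 + 2*c)
s(W, u) = (W + u)/u
o(y, t) = -8 + 5/t
g = -3727/21 (g = (-172 + (-8 + 5/3)) + (1 - 7)/(-7) = (-172 + (-8 + 5*(⅓))) - ⅐*(-6) = (-172 + (-8 + 5/3)) + 6/7 = (-172 - 19/3) + 6/7 = -535/3 + 6/7 = -3727/21 ≈ -177.48)
g*(-16 + R(5))² = -3727*(-16 + (4 + 2*5))²/21 = -3727*(-16 + (4 + 10))²/21 = -3727*(-16 + 14)²/21 = -3727/21*(-2)² = -3727/21*4 = -14908/21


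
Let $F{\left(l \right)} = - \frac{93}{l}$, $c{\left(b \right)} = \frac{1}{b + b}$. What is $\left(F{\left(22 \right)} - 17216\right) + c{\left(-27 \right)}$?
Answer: $- \frac{5114413}{297} \approx -17220.0$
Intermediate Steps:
$c{\left(b \right)} = \frac{1}{2 b}$
$\left(F{\left(22 \right)} - 17216\right) + c{\left(-27 \right)} = \left(- \frac{93}{22} - 17216\right) + \frac{1}{2 \left(-27\right)} = \left(\left(-93\right) \frac{1}{22} - 17216\right) + \frac{1}{2} \left(- \frac{1}{27}\right) = \left(- \frac{93}{22} - 17216\right) - \frac{1}{54} = - \frac{378845}{22} - \frac{1}{54} = - \frac{5114413}{297}$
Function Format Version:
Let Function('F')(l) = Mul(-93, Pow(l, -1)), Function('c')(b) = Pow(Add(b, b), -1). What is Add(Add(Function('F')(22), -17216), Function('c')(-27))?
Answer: Rational(-5114413, 297) ≈ -17220.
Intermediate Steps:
Function('c')(b) = Mul(Rational(1, 2), Pow(b, -1)) (Function('c')(b) = Pow(Mul(2, b), -1) = Mul(Rational(1, 2), Pow(b, -1)))
Add(Add(Function('F')(22), -17216), Function('c')(-27)) = Add(Add(Mul(-93, Pow(22, -1)), -17216), Mul(Rational(1, 2), Pow(-27, -1))) = Add(Add(Mul(-93, Rational(1, 22)), -17216), Mul(Rational(1, 2), Rational(-1, 27))) = Add(Add(Rational(-93, 22), -17216), Rational(-1, 54)) = Add(Rational(-378845, 22), Rational(-1, 54)) = Rational(-5114413, 297)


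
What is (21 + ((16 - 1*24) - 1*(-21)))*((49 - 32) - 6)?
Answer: 374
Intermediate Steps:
(21 + ((16 - 1*24) - 1*(-21)))*((49 - 32) - 6) = (21 + ((16 - 24) + 21))*(17 - 6) = (21 + (-8 + 21))*11 = (21 + 13)*11 = 34*11 = 374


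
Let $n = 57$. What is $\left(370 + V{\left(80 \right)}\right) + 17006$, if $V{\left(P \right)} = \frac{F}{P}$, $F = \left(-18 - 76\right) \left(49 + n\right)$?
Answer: $\frac{345029}{20} \approx 17251.0$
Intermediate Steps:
$F = -9964$ ($F = \left(-18 - 76\right) \left(49 + 57\right) = \left(-94\right) 106 = -9964$)
$V{\left(P \right)} = - \frac{9964}{P}$
$\left(370 + V{\left(80 \right)}\right) + 17006 = \left(370 - \frac{9964}{80}\right) + 17006 = \left(370 - \frac{2491}{20}\right) + 17006 = \frac{4909}{20} + 17006 = \frac{345029}{20}$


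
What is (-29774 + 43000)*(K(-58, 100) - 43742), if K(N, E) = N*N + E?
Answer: -532716828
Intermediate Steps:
K(N, E) = E + N² (K(N, E) = N² + E = E + N²)
(-29774 + 43000)*(K(-58, 100) - 43742) = (-29774 + 43000)*((100 + (-58)²) - 43742) = 13226*((100 + 3364) - 43742) = 13226*(3464 - 43742) = 13226*(-40278) = -532716828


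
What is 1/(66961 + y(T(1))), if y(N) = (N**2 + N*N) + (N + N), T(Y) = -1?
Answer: 1/66961 ≈ 1.4934e-5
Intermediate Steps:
y(N) = 2*N + 2*N**2 (y(N) = (N**2 + N**2) + 2*N = 2*N**2 + 2*N = 2*N + 2*N**2)
1/(66961 + y(T(1))) = 1/(66961 + 2*(-1)*(1 - 1)) = 1/(66961 + 2*(-1)*0) = 1/(66961 + 0) = 1/66961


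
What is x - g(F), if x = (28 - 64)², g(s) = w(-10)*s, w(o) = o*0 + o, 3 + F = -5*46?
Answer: -1034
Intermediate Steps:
F = -233 (F = -3 - 5*46 = -3 - 230 = -233)
w(o) = o (w(o) = 0 + o = o)
g(s) = -10*s
x = 1296 (x = (-36)² = 1296)
x - g(F) = 1296 - (-10)*(-233) = 1296 - 1*2330 = 1296 - 2330 = -1034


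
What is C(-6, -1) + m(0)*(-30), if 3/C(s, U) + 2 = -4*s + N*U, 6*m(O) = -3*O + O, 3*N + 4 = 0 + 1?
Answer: 3/23 ≈ 0.13043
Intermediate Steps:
N = -1 (N = -4/3 + (0 + 1)/3 = -4/3 + (1/3)*1 = -4/3 + 1/3 = -1)
m(O) = -O/3 (m(O) = (-3*O + O)/6 = (-2*O)/6 = -O/3)
C(s, U) = 3/(-2 - U - 4*s) (C(s, U) = 3/(-2 + (-4*s - U)) = 3/(-2 + (-U - 4*s)) = 3/(-2 - U - 4*s))
C(-6, -1) + m(0)*(-30) = -3/(2 - 1 + 4*(-6)) - 1/3*0*(-30) = -3/(2 - 1 - 24) + 0*(-30) = -3/(-23) + 0 = -3*(-1/23) + 0 = 3/23 + 0 = 3/23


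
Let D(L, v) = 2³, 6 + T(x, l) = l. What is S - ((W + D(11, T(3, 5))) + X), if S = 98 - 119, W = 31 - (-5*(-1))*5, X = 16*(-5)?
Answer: 45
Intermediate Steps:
T(x, l) = -6 + l
D(L, v) = 8
X = -80
W = 6 (W = 31 - 5*5 = 31 - 1*25 = 31 - 25 = 6)
S = -21
S - ((W + D(11, T(3, 5))) + X) = -21 - ((6 + 8) - 80) = -21 - (14 - 80) = -21 - 1*(-66) = -21 + 66 = 45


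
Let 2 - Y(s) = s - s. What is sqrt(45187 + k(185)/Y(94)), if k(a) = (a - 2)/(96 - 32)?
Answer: sqrt(11568238)/16 ≈ 212.58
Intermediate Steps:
k(a) = -1/32 + a/64 (k(a) = (-2 + a)/64 = (-2 + a)*(1/64) = -1/32 + a/64)
Y(s) = 2 (Y(s) = 2 - (s - s) = 2 - 1*0 = 2 + 0 = 2)
sqrt(45187 + k(185)/Y(94)) = sqrt(45187 + (-1/32 + (1/64)*185)/2) = sqrt(45187 + (-1/32 + 185/64)*(1/2)) = sqrt(45187 + (183/64)*(1/2)) = sqrt(45187 + 183/128) = sqrt(5784119/128) = sqrt(11568238)/16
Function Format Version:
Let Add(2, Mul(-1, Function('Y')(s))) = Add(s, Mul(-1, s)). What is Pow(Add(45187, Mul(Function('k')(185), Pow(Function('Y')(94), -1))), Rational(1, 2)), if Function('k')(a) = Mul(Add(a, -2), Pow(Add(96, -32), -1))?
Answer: Mul(Rational(1, 16), Pow(11568238, Rational(1, 2))) ≈ 212.58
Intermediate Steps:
Function('k')(a) = Add(Rational(-1, 32), Mul(Rational(1, 64), a)) (Function('k')(a) = Mul(Add(-2, a), Pow(64, -1)) = Mul(Add(-2, a), Rational(1, 64)) = Add(Rational(-1, 32), Mul(Rational(1, 64), a)))
Function('Y')(s) = 2 (Function('Y')(s) = Add(2, Mul(-1, Add(s, Mul(-1, s)))) = Add(2, Mul(-1, 0)) = Add(2, 0) = 2)
Pow(Add(45187, Mul(Function('k')(185), Pow(Function('Y')(94), -1))), Rational(1, 2)) = Pow(Add(45187, Mul(Add(Rational(-1, 32), Mul(Rational(1, 64), 185)), Pow(2, -1))), Rational(1, 2)) = Pow(Add(45187, Mul(Add(Rational(-1, 32), Rational(185, 64)), Rational(1, 2))), Rational(1, 2)) = Pow(Add(45187, Mul(Rational(183, 64), Rational(1, 2))), Rational(1, 2)) = Pow(Add(45187, Rational(183, 128)), Rational(1, 2)) = Pow(Rational(5784119, 128), Rational(1, 2)) = Mul(Rational(1, 16), Pow(11568238, Rational(1, 2)))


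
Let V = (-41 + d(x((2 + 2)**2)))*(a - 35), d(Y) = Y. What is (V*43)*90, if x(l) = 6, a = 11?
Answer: 3250800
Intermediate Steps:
V = 840 (V = (-41 + 6)*(11 - 35) = -35*(-24) = 840)
(V*43)*90 = (840*43)*90 = 36120*90 = 3250800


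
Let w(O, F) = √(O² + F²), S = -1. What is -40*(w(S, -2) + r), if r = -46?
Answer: 1840 - 40*√5 ≈ 1750.6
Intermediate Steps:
w(O, F) = √(F² + O²)
-40*(w(S, -2) + r) = -40*(√((-2)² + (-1)²) - 46) = -40*(√(4 + 1) - 46) = -40*(√5 - 46) = -40*(-46 + √5) = 1840 - 40*√5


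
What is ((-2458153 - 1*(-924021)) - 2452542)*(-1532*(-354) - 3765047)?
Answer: 12847930046606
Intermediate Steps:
((-2458153 - 1*(-924021)) - 2452542)*(-1532*(-354) - 3765047) = ((-2458153 + 924021) - 2452542)*(542328 - 3765047) = (-1534132 - 2452542)*(-3222719) = -3986674*(-3222719) = 12847930046606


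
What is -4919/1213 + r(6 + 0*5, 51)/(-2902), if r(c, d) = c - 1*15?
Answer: -14264021/3520126 ≈ -4.0521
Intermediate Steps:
r(c, d) = -15 + c (r(c, d) = c - 15 = -15 + c)
-4919/1213 + r(6 + 0*5, 51)/(-2902) = -4919/1213 + (-15 + (6 + 0*5))/(-2902) = -4919*1/1213 + (-15 + (6 + 0))*(-1/2902) = -4919/1213 + (-15 + 6)*(-1/2902) = -4919/1213 - 9*(-1/2902) = -4919/1213 + 9/2902 = -14264021/3520126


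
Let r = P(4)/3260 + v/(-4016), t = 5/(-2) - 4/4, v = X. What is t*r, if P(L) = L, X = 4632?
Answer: 3299681/818260 ≈ 4.0326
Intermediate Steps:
v = 4632
t = -7/2 (t = 5*(-1/2) - 4*1/4 = -5/2 - 1 = -7/2 ≈ -3.5000)
r = -471383/409130 (r = 4/3260 + 4632/(-4016) = 4*(1/3260) + 4632*(-1/4016) = 1/815 - 579/502 = -471383/409130 ≈ -1.1522)
t*r = -7/2*(-471383/409130) = 3299681/818260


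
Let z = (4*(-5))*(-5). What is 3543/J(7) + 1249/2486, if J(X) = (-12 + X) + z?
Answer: 8926553/236170 ≈ 37.797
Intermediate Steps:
z = 100 (z = -20*(-5) = 100)
J(X) = 88 + X (J(X) = (-12 + X) + 100 = 88 + X)
3543/J(7) + 1249/2486 = 3543/(88 + 7) + 1249/2486 = 3543/95 + 1249*(1/2486) = 3543*(1/95) + 1249/2486 = 3543/95 + 1249/2486 = 8926553/236170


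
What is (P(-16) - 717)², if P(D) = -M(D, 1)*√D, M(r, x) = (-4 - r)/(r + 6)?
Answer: 12851649/25 - 34416*I/5 ≈ 5.1407e+5 - 6883.2*I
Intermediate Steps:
M(r, x) = (-4 - r)/(6 + r)
P(D) = -√D*(-4 - D)/(6 + D) (P(D) = -(-4 - D)/(6 + D)*√D = -√D*(-4 - D)/(6 + D))
(P(-16) - 717)² = (√(-16)*(4 - 16)/(6 - 16) - 717)² = ((4*I)*(-12)/(-10) - 717)² = ((4*I)*(-⅒)*(-12) - 717)² = (24*I/5 - 717)² = (-717 + 24*I/5)²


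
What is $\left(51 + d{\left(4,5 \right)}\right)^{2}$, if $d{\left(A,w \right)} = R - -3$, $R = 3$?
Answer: $3249$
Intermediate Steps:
$d{\left(A,w \right)} = 6$ ($d{\left(A,w \right)} = 3 - -3 = 3 + 3 = 6$)
$\left(51 + d{\left(4,5 \right)}\right)^{2} = \left(51 + 6\right)^{2} = 57^{2} = 3249$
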